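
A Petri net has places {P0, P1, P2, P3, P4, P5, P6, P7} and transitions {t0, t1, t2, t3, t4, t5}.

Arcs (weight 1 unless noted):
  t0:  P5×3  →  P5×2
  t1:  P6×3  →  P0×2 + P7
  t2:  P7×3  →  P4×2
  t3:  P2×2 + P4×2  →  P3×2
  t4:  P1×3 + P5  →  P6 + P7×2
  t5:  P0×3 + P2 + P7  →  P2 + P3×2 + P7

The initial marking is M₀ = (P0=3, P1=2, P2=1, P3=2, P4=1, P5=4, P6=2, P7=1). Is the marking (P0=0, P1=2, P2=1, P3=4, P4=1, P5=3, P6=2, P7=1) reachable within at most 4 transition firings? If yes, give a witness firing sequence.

step 1: fire t0:  (P0=3, P1=2, P2=1, P3=2, P4=1, P5=4, P6=2, P7=1) → (P0=3, P1=2, P2=1, P3=2, P4=1, P5=3, P6=2, P7=1)
step 2: fire t5:  (P0=3, P1=2, P2=1, P3=2, P4=1, P5=3, P6=2, P7=1) → (P0=0, P1=2, P2=1, P3=4, P4=1, P5=3, P6=2, P7=1)

YES — reachable via ⟨t0, t5⟩ (2 firings)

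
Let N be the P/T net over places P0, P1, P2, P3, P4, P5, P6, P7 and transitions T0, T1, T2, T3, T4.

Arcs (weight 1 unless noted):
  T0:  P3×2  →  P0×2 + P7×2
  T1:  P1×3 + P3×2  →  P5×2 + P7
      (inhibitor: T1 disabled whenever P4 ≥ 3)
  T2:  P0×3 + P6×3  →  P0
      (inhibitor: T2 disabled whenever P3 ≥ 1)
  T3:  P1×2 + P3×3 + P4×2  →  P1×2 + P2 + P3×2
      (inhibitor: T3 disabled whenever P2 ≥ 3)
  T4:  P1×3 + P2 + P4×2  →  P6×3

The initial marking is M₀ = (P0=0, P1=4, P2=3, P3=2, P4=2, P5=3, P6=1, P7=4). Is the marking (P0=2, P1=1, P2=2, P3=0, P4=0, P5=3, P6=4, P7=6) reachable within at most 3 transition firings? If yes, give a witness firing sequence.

YES — reachable via ⟨T0, T4⟩ (2 firings)

step 1: fire T0:  (P0=0, P1=4, P2=3, P3=2, P4=2, P5=3, P6=1, P7=4) → (P0=2, P1=4, P2=3, P3=0, P4=2, P5=3, P6=1, P7=6)
step 2: fire T4:  (P0=2, P1=4, P2=3, P3=0, P4=2, P5=3, P6=1, P7=6) → (P0=2, P1=1, P2=2, P3=0, P4=0, P5=3, P6=4, P7=6)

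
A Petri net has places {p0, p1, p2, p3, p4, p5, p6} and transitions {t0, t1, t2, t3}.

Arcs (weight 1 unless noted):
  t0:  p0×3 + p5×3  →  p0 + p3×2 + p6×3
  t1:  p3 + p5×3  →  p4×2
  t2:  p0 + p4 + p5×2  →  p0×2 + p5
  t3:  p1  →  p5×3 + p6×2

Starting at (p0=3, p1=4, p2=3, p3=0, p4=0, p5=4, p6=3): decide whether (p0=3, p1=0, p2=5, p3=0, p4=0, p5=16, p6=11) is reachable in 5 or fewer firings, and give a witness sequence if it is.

depth 0: 1 marking
depth 1: 3 markings reached so far
depth 2: 5 markings reached so far
depth 3: 8 markings reached so far
depth 4: 11 markings reached so far
depth 5: 15 markings reached so far
target is not among the 15 markings reachable within 5 steps

NO — not reachable within 5 firings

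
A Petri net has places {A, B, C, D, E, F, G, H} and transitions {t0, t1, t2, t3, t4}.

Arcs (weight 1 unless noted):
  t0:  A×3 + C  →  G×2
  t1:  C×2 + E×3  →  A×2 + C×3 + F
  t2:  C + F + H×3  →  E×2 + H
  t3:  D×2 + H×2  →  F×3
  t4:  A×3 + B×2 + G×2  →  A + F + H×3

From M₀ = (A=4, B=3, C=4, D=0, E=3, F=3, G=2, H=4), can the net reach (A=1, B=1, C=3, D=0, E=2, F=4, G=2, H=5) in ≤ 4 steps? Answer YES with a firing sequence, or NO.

YES — reachable via ⟨t0, t1, t2, t4⟩ (4 firings)

step 1: fire t0:  (A=4, B=3, C=4, D=0, E=3, F=3, G=2, H=4) → (A=1, B=3, C=3, D=0, E=3, F=3, G=4, H=4)
step 2: fire t1:  (A=1, B=3, C=3, D=0, E=3, F=3, G=4, H=4) → (A=3, B=3, C=4, D=0, E=0, F=4, G=4, H=4)
step 3: fire t2:  (A=3, B=3, C=4, D=0, E=0, F=4, G=4, H=4) → (A=3, B=3, C=3, D=0, E=2, F=3, G=4, H=2)
step 4: fire t4:  (A=3, B=3, C=3, D=0, E=2, F=3, G=4, H=2) → (A=1, B=1, C=3, D=0, E=2, F=4, G=2, H=5)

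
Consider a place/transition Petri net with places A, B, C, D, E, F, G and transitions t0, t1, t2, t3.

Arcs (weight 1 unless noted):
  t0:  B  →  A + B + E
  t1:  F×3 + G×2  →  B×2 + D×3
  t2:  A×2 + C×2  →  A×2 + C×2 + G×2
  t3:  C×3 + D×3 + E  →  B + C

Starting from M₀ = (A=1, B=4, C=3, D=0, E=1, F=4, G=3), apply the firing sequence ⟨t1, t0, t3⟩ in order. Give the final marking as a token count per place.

step 1: fire t1:  (A=1, B=4, C=3, D=0, E=1, F=4, G=3) → (A=1, B=6, C=3, D=3, E=1, F=1, G=1)
step 2: fire t0:  (A=1, B=6, C=3, D=3, E=1, F=1, G=1) → (A=2, B=6, C=3, D=3, E=2, F=1, G=1)
step 3: fire t3:  (A=2, B=6, C=3, D=3, E=2, F=1, G=1) → (A=2, B=7, C=1, D=0, E=1, F=1, G=1)

(A=2, B=7, C=1, D=0, E=1, F=1, G=1)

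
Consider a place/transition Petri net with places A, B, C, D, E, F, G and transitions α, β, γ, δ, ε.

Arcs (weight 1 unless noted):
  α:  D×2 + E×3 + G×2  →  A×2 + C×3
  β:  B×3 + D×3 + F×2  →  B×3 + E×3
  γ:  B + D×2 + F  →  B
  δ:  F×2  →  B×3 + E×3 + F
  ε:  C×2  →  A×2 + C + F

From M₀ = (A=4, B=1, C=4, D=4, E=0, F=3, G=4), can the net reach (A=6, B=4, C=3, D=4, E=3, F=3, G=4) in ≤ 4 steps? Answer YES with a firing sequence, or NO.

YES — reachable via ⟨δ, ε⟩ (2 firings)

step 1: fire δ:  (A=4, B=1, C=4, D=4, E=0, F=3, G=4) → (A=4, B=4, C=4, D=4, E=3, F=2, G=4)
step 2: fire ε:  (A=4, B=4, C=4, D=4, E=3, F=2, G=4) → (A=6, B=4, C=3, D=4, E=3, F=3, G=4)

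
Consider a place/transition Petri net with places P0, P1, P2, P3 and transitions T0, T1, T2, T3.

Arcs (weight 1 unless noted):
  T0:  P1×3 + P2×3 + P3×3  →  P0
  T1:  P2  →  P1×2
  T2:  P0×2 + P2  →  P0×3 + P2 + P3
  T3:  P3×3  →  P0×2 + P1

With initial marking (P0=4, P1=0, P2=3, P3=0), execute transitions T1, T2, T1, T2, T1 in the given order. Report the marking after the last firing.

step 1: fire T1:  (P0=4, P1=0, P2=3, P3=0) → (P0=4, P1=2, P2=2, P3=0)
step 2: fire T2:  (P0=4, P1=2, P2=2, P3=0) → (P0=5, P1=2, P2=2, P3=1)
step 3: fire T1:  (P0=5, P1=2, P2=2, P3=1) → (P0=5, P1=4, P2=1, P3=1)
step 4: fire T2:  (P0=5, P1=4, P2=1, P3=1) → (P0=6, P1=4, P2=1, P3=2)
step 5: fire T1:  (P0=6, P1=4, P2=1, P3=2) → (P0=6, P1=6, P2=0, P3=2)

(P0=6, P1=6, P2=0, P3=2)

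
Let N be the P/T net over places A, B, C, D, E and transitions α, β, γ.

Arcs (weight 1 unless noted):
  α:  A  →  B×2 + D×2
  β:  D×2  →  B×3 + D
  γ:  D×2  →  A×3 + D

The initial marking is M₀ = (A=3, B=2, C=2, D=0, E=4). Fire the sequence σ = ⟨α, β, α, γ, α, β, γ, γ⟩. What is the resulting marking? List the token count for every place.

step 1: fire α:  (A=3, B=2, C=2, D=0, E=4) → (A=2, B=4, C=2, D=2, E=4)
step 2: fire β:  (A=2, B=4, C=2, D=2, E=4) → (A=2, B=7, C=2, D=1, E=4)
step 3: fire α:  (A=2, B=7, C=2, D=1, E=4) → (A=1, B=9, C=2, D=3, E=4)
step 4: fire γ:  (A=1, B=9, C=2, D=3, E=4) → (A=4, B=9, C=2, D=2, E=4)
step 5: fire α:  (A=4, B=9, C=2, D=2, E=4) → (A=3, B=11, C=2, D=4, E=4)
step 6: fire β:  (A=3, B=11, C=2, D=4, E=4) → (A=3, B=14, C=2, D=3, E=4)
step 7: fire γ:  (A=3, B=14, C=2, D=3, E=4) → (A=6, B=14, C=2, D=2, E=4)
step 8: fire γ:  (A=6, B=14, C=2, D=2, E=4) → (A=9, B=14, C=2, D=1, E=4)

(A=9, B=14, C=2, D=1, E=4)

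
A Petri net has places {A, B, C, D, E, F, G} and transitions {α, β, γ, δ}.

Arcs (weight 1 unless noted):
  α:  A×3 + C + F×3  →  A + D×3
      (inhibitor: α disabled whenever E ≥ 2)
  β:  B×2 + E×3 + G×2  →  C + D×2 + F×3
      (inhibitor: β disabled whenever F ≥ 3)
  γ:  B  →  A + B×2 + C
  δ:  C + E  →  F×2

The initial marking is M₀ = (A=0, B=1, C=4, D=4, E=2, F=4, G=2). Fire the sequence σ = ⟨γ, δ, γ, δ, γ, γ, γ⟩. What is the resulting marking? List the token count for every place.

step 1: fire γ:  (A=0, B=1, C=4, D=4, E=2, F=4, G=2) → (A=1, B=2, C=5, D=4, E=2, F=4, G=2)
step 2: fire δ:  (A=1, B=2, C=5, D=4, E=2, F=4, G=2) → (A=1, B=2, C=4, D=4, E=1, F=6, G=2)
step 3: fire γ:  (A=1, B=2, C=4, D=4, E=1, F=6, G=2) → (A=2, B=3, C=5, D=4, E=1, F=6, G=2)
step 4: fire δ:  (A=2, B=3, C=5, D=4, E=1, F=6, G=2) → (A=2, B=3, C=4, D=4, E=0, F=8, G=2)
step 5: fire γ:  (A=2, B=3, C=4, D=4, E=0, F=8, G=2) → (A=3, B=4, C=5, D=4, E=0, F=8, G=2)
step 6: fire γ:  (A=3, B=4, C=5, D=4, E=0, F=8, G=2) → (A=4, B=5, C=6, D=4, E=0, F=8, G=2)
step 7: fire γ:  (A=4, B=5, C=6, D=4, E=0, F=8, G=2) → (A=5, B=6, C=7, D=4, E=0, F=8, G=2)

(A=5, B=6, C=7, D=4, E=0, F=8, G=2)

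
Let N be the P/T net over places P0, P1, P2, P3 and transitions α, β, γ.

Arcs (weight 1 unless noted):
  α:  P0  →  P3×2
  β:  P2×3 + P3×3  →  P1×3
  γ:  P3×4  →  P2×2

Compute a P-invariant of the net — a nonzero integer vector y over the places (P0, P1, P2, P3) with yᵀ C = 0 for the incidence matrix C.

y = (P0:2, P1:3, P2:2, P3:1)

Incidence matrix C (rows=places, cols=transitions):
        α    β    γ
   P0  -1    0    0
   P1   0    3    0
   P2   0   -3    2
   P3   2   -3   -4

Candidate y = [2, 3, 2, 1]; check y·C column-wise:
  col α: 2·-1 + 3·0 + 2·0 + 1·2 = 0
  col β: 2·0 + 3·3 + 2·-3 + 1·-3 = 0
  col γ: 2·0 + 3·0 + 2·2 + 1·-4 = 0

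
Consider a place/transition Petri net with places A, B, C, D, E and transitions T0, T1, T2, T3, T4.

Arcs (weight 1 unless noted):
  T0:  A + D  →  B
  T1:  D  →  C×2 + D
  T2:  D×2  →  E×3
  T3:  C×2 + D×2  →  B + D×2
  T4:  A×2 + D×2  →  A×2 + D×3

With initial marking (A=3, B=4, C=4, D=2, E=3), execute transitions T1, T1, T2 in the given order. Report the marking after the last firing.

(A=3, B=4, C=8, D=0, E=6)

step 1: fire T1:  (A=3, B=4, C=4, D=2, E=3) → (A=3, B=4, C=6, D=2, E=3)
step 2: fire T1:  (A=3, B=4, C=6, D=2, E=3) → (A=3, B=4, C=8, D=2, E=3)
step 3: fire T2:  (A=3, B=4, C=8, D=2, E=3) → (A=3, B=4, C=8, D=0, E=6)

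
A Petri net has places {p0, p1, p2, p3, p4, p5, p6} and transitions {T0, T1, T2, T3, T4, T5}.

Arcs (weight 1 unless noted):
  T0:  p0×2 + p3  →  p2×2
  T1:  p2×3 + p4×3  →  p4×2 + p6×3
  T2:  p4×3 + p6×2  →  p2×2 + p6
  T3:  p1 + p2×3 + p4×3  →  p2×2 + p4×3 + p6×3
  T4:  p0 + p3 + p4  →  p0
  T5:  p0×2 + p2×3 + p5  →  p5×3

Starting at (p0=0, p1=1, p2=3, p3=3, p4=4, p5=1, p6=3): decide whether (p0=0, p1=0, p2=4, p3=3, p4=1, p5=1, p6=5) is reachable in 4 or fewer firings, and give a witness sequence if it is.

YES — reachable via ⟨T3, T2⟩ (2 firings)

step 1: fire T3:  (p0=0, p1=1, p2=3, p3=3, p4=4, p5=1, p6=3) → (p0=0, p1=0, p2=2, p3=3, p4=4, p5=1, p6=6)
step 2: fire T2:  (p0=0, p1=0, p2=2, p3=3, p4=4, p5=1, p6=6) → (p0=0, p1=0, p2=4, p3=3, p4=1, p5=1, p6=5)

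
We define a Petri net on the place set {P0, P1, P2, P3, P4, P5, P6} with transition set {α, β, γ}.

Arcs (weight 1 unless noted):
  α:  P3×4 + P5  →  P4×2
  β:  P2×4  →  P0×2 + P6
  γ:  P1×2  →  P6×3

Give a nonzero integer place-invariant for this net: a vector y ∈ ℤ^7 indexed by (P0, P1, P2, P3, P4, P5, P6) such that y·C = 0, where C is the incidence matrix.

y = (P0:2, P1:0, P2:1, P3:0, P4:0, P5:0, P6:0)

Incidence matrix C (rows=places, cols=transitions):
        α    β    γ
   P0   0    2    0
   P1   0    0   -2
   P2   0   -4    0
   P3  -4    0    0
   P4   2    0    0
   P5  -1    0    0
   P6   0    1    3

Candidate y = [2, 0, 1, 0, 0, 0, 0]; check y·C column-wise:
  col α: 2·0 + 1·0 + 0·-4 + 0·2 + 0·-1 = 0
  col β: 2·2 + 1·-4 + 0·1 = 0
  col γ: 2·0 + 0·-2 + 1·0 + 0·3 = 0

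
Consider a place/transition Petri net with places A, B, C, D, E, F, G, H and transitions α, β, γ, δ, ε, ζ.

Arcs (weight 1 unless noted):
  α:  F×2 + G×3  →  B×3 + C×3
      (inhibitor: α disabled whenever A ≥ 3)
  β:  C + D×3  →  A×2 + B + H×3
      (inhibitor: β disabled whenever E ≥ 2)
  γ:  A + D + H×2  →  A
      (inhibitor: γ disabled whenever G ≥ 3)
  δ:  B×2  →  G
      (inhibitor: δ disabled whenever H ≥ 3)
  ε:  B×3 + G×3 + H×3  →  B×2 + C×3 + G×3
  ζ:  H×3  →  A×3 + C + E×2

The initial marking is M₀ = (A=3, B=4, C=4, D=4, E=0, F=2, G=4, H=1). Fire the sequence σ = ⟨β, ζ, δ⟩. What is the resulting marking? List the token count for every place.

step 1: fire β:  (A=3, B=4, C=4, D=4, E=0, F=2, G=4, H=1) → (A=5, B=5, C=3, D=1, E=0, F=2, G=4, H=4)
step 2: fire ζ:  (A=5, B=5, C=3, D=1, E=0, F=2, G=4, H=4) → (A=8, B=5, C=4, D=1, E=2, F=2, G=4, H=1)
step 3: fire δ:  (A=8, B=5, C=4, D=1, E=2, F=2, G=4, H=1) → (A=8, B=3, C=4, D=1, E=2, F=2, G=5, H=1)

(A=8, B=3, C=4, D=1, E=2, F=2, G=5, H=1)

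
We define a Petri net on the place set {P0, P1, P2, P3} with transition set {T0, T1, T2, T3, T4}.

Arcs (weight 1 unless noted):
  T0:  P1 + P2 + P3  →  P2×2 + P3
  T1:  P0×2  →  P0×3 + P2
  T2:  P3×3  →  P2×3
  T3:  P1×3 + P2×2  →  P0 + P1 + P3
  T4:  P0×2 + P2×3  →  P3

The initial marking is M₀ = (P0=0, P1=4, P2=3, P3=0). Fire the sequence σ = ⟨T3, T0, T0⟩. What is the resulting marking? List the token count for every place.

(P0=1, P1=0, P2=3, P3=1)

step 1: fire T3:  (P0=0, P1=4, P2=3, P3=0) → (P0=1, P1=2, P2=1, P3=1)
step 2: fire T0:  (P0=1, P1=2, P2=1, P3=1) → (P0=1, P1=1, P2=2, P3=1)
step 3: fire T0:  (P0=1, P1=1, P2=2, P3=1) → (P0=1, P1=0, P2=3, P3=1)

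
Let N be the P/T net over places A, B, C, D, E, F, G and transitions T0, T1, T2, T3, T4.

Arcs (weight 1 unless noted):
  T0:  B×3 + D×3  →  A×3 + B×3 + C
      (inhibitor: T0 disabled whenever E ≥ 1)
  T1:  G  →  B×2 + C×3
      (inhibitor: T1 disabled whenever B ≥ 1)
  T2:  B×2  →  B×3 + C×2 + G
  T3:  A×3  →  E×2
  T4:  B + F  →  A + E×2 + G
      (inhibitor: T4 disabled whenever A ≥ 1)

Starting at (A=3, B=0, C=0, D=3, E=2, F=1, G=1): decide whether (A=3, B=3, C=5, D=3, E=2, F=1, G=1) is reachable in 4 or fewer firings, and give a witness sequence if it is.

step 1: fire T1:  (A=3, B=0, C=0, D=3, E=2, F=1, G=1) → (A=3, B=2, C=3, D=3, E=2, F=1, G=0)
step 2: fire T2:  (A=3, B=2, C=3, D=3, E=2, F=1, G=0) → (A=3, B=3, C=5, D=3, E=2, F=1, G=1)

YES — reachable via ⟨T1, T2⟩ (2 firings)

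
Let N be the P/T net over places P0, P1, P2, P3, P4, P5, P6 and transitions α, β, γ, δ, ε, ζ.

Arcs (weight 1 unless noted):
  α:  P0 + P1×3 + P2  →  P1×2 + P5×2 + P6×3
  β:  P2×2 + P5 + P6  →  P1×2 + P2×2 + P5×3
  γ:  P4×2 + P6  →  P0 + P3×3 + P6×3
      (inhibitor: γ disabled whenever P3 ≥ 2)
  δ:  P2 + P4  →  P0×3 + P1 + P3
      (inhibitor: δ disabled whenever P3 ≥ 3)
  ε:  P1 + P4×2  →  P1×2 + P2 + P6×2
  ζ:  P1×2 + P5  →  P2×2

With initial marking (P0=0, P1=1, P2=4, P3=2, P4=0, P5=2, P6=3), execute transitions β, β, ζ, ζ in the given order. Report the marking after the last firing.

(P0=0, P1=1, P2=8, P3=2, P4=0, P5=4, P6=1)

step 1: fire β:  (P0=0, P1=1, P2=4, P3=2, P4=0, P5=2, P6=3) → (P0=0, P1=3, P2=4, P3=2, P4=0, P5=4, P6=2)
step 2: fire β:  (P0=0, P1=3, P2=4, P3=2, P4=0, P5=4, P6=2) → (P0=0, P1=5, P2=4, P3=2, P4=0, P5=6, P6=1)
step 3: fire ζ:  (P0=0, P1=5, P2=4, P3=2, P4=0, P5=6, P6=1) → (P0=0, P1=3, P2=6, P3=2, P4=0, P5=5, P6=1)
step 4: fire ζ:  (P0=0, P1=3, P2=6, P3=2, P4=0, P5=5, P6=1) → (P0=0, P1=1, P2=8, P3=2, P4=0, P5=4, P6=1)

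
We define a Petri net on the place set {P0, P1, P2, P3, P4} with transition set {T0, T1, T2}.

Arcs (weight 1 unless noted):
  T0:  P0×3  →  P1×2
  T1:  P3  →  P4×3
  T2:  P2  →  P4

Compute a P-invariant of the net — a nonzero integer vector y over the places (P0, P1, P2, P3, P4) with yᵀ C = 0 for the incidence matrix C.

Incidence matrix C (rows=places, cols=transitions):
       T0   T1   T2
   P0  -3    0    0
   P1   2    0    0
   P2   0    0   -1
   P3   0   -1    0
   P4   0    3    1

Candidate y = [2, 3, 0, 0, 0]; check y·C column-wise:
  col T0: 2·-3 + 3·2 = 0
  col T1: 2·0 + 3·0 + 0·-1 + 0·3 = 0
  col T2: 2·0 + 3·0 + 0·-1 + 0·1 = 0

y = (P0:2, P1:3, P2:0, P3:0, P4:0)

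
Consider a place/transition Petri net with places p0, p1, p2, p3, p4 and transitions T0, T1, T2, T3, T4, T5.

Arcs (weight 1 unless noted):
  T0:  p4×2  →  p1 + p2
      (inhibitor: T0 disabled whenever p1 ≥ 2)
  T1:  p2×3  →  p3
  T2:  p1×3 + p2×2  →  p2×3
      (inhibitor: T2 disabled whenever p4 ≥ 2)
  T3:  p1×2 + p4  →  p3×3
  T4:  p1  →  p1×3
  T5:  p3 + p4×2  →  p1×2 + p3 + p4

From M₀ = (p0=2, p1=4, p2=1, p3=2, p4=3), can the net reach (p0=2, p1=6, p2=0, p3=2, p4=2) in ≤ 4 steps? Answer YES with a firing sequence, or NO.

NO — not reachable within 4 firings

depth 0: 1 marking
depth 1: 4 markings reached so far
depth 2: 10 markings reached so far
depth 3: 18 markings reached so far
depth 4: 27 markings reached so far
target is not among the 27 markings reachable within 4 steps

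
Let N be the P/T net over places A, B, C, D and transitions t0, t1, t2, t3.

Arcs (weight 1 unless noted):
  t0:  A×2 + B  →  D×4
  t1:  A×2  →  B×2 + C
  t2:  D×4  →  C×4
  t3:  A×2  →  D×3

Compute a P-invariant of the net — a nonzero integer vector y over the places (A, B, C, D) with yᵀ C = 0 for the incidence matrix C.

Incidence matrix C (rows=places, cols=transitions):
       t0   t1   t2   t3
    A  -2   -2    0   -2
    B  -1    2    0    0
    C   0    1    4    0
    D   4    0   -4    3

Candidate y = [3, 2, 2, 2]; check y·C column-wise:
  col t0: 3·-2 + 2·-1 + 2·0 + 2·4 = 0
  col t1: 3·-2 + 2·2 + 2·1 + 2·0 = 0
  col t2: 3·0 + 2·0 + 2·4 + 2·-4 = 0
  col t3: 3·-2 + 2·0 + 2·0 + 2·3 = 0

y = (A:3, B:2, C:2, D:2)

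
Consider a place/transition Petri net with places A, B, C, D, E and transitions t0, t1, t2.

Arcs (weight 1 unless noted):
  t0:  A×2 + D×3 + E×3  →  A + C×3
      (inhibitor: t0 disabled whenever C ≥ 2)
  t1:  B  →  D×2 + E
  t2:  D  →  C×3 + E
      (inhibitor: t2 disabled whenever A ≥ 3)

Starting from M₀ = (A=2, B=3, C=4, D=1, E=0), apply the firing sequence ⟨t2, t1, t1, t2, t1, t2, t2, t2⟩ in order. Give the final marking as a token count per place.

step 1: fire t2:  (A=2, B=3, C=4, D=1, E=0) → (A=2, B=3, C=7, D=0, E=1)
step 2: fire t1:  (A=2, B=3, C=7, D=0, E=1) → (A=2, B=2, C=7, D=2, E=2)
step 3: fire t1:  (A=2, B=2, C=7, D=2, E=2) → (A=2, B=1, C=7, D=4, E=3)
step 4: fire t2:  (A=2, B=1, C=7, D=4, E=3) → (A=2, B=1, C=10, D=3, E=4)
step 5: fire t1:  (A=2, B=1, C=10, D=3, E=4) → (A=2, B=0, C=10, D=5, E=5)
step 6: fire t2:  (A=2, B=0, C=10, D=5, E=5) → (A=2, B=0, C=13, D=4, E=6)
step 7: fire t2:  (A=2, B=0, C=13, D=4, E=6) → (A=2, B=0, C=16, D=3, E=7)
step 8: fire t2:  (A=2, B=0, C=16, D=3, E=7) → (A=2, B=0, C=19, D=2, E=8)

(A=2, B=0, C=19, D=2, E=8)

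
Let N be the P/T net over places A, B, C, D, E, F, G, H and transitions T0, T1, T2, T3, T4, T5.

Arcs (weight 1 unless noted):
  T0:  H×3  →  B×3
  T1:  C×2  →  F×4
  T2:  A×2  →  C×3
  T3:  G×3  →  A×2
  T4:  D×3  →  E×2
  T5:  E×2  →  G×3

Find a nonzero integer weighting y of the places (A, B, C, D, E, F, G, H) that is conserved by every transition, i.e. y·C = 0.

Incidence matrix C (rows=places, cols=transitions):
       T0   T1   T2   T3   T4   T5
    A   0    0   -2    2    0    0
    B   3    0    0    0    0    0
    C   0   -2    3    0    0    0
    D   0    0    0    0   -3    0
    E   0    0    0    0    2   -2
    F   0    4    0    0    0    0
    G   0    0    0   -3    0    3
    H  -3    0    0    0    0    0

Candidate y = [3, 0, 2, 2, 3, 1, 2, 0]; check y·C column-wise:
  col T0: 3·0 + 0·3 + 2·0 + 2·0 + 3·0 + 1·0 + 2·0 + 0·-3 = 0
  col T1: 3·0 + 2·-2 + 2·0 + 3·0 + 1·4 + 2·0 = 0
  col T2: 3·-2 + 2·3 + 2·0 + 3·0 + 1·0 + 2·0 = 0
  col T3: 3·2 + 2·0 + 2·0 + 3·0 + 1·0 + 2·-3 = 0
  col T4: 3·0 + 2·0 + 2·-3 + 3·2 + 1·0 + 2·0 = 0
  col T5: 3·0 + 2·0 + 2·0 + 3·-2 + 1·0 + 2·3 = 0

y = (A:3, B:0, C:2, D:2, E:3, F:1, G:2, H:0)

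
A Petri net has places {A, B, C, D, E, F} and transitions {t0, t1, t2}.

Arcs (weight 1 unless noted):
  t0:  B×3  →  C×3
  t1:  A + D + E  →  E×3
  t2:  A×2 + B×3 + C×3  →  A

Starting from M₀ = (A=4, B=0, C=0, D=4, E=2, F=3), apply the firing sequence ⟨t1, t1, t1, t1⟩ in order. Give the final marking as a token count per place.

(A=0, B=0, C=0, D=0, E=10, F=3)

step 1: fire t1:  (A=4, B=0, C=0, D=4, E=2, F=3) → (A=3, B=0, C=0, D=3, E=4, F=3)
step 2: fire t1:  (A=3, B=0, C=0, D=3, E=4, F=3) → (A=2, B=0, C=0, D=2, E=6, F=3)
step 3: fire t1:  (A=2, B=0, C=0, D=2, E=6, F=3) → (A=1, B=0, C=0, D=1, E=8, F=3)
step 4: fire t1:  (A=1, B=0, C=0, D=1, E=8, F=3) → (A=0, B=0, C=0, D=0, E=10, F=3)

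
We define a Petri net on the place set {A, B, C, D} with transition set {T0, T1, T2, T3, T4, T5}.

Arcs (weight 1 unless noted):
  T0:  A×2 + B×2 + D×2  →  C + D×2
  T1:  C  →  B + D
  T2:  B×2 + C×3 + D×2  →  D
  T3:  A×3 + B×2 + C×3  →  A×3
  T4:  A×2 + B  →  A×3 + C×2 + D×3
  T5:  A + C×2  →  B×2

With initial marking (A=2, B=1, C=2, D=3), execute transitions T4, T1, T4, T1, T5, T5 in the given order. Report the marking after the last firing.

(A=2, B=5, C=0, D=11)

step 1: fire T4:  (A=2, B=1, C=2, D=3) → (A=3, B=0, C=4, D=6)
step 2: fire T1:  (A=3, B=0, C=4, D=6) → (A=3, B=1, C=3, D=7)
step 3: fire T4:  (A=3, B=1, C=3, D=7) → (A=4, B=0, C=5, D=10)
step 4: fire T1:  (A=4, B=0, C=5, D=10) → (A=4, B=1, C=4, D=11)
step 5: fire T5:  (A=4, B=1, C=4, D=11) → (A=3, B=3, C=2, D=11)
step 6: fire T5:  (A=3, B=3, C=2, D=11) → (A=2, B=5, C=0, D=11)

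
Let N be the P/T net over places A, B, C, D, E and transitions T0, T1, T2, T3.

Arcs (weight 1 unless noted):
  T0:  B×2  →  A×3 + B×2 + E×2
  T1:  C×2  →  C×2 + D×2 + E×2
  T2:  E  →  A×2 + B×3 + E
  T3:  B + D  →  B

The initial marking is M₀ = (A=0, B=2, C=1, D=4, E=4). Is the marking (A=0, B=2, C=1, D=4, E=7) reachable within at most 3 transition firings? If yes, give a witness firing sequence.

depth 0: 1 marking
depth 1: 4 markings reached so far
depth 2: 10 markings reached so far
depth 3: 20 markings reached so far
target is not among the 20 markings reachable within 3 steps

NO — not reachable within 3 firings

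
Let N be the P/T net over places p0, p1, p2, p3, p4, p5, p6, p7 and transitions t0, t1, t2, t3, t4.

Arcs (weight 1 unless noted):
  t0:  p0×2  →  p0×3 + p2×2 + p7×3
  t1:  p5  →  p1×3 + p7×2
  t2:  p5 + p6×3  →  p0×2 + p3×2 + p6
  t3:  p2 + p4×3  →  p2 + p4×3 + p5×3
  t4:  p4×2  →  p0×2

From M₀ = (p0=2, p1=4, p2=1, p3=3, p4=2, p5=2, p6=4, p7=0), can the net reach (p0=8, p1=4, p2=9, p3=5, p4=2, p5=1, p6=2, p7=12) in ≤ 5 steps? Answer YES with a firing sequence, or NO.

step 1: fire t0:  (p0=2, p1=4, p2=1, p3=3, p4=2, p5=2, p6=4, p7=0) → (p0=3, p1=4, p2=3, p3=3, p4=2, p5=2, p6=4, p7=3)
step 2: fire t0:  (p0=3, p1=4, p2=3, p3=3, p4=2, p5=2, p6=4, p7=3) → (p0=4, p1=4, p2=5, p3=3, p4=2, p5=2, p6=4, p7=6)
step 3: fire t0:  (p0=4, p1=4, p2=5, p3=3, p4=2, p5=2, p6=4, p7=6) → (p0=5, p1=4, p2=7, p3=3, p4=2, p5=2, p6=4, p7=9)
step 4: fire t0:  (p0=5, p1=4, p2=7, p3=3, p4=2, p5=2, p6=4, p7=9) → (p0=6, p1=4, p2=9, p3=3, p4=2, p5=2, p6=4, p7=12)
step 5: fire t2:  (p0=6, p1=4, p2=9, p3=3, p4=2, p5=2, p6=4, p7=12) → (p0=8, p1=4, p2=9, p3=5, p4=2, p5=1, p6=2, p7=12)

YES — reachable via ⟨t0, t0, t0, t0, t2⟩ (5 firings)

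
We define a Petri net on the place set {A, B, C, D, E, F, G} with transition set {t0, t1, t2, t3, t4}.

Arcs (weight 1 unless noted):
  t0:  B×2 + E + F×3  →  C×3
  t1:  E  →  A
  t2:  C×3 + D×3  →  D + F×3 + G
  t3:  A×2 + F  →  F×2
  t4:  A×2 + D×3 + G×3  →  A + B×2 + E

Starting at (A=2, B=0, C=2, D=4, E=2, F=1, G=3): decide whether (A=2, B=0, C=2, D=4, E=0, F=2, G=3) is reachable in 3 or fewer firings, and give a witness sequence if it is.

YES — reachable via ⟨t1, t1, t3⟩ (3 firings)

step 1: fire t1:  (A=2, B=0, C=2, D=4, E=2, F=1, G=3) → (A=3, B=0, C=2, D=4, E=1, F=1, G=3)
step 2: fire t1:  (A=3, B=0, C=2, D=4, E=1, F=1, G=3) → (A=4, B=0, C=2, D=4, E=0, F=1, G=3)
step 3: fire t3:  (A=4, B=0, C=2, D=4, E=0, F=1, G=3) → (A=2, B=0, C=2, D=4, E=0, F=2, G=3)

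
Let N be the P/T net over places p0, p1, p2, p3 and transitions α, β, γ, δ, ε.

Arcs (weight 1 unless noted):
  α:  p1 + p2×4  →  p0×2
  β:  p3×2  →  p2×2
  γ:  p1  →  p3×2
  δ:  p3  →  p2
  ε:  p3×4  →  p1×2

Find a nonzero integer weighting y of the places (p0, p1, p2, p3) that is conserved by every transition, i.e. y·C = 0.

Incidence matrix C (rows=places, cols=transitions):
        α    β    γ    δ    ε
   p0   2    0    0    0    0
   p1  -1    0   -1    0    2
   p2  -4    2    0    1    0
   p3   0   -2    2   -1   -4

Candidate y = [3, 2, 1, 1]; check y·C column-wise:
  col α: 3·2 + 2·-1 + 1·-4 + 1·0 = 0
  col β: 3·0 + 2·0 + 1·2 + 1·-2 = 0
  col γ: 3·0 + 2·-1 + 1·0 + 1·2 = 0
  col δ: 3·0 + 2·0 + 1·1 + 1·-1 = 0
  col ε: 3·0 + 2·2 + 1·0 + 1·-4 = 0

y = (p0:3, p1:2, p2:1, p3:1)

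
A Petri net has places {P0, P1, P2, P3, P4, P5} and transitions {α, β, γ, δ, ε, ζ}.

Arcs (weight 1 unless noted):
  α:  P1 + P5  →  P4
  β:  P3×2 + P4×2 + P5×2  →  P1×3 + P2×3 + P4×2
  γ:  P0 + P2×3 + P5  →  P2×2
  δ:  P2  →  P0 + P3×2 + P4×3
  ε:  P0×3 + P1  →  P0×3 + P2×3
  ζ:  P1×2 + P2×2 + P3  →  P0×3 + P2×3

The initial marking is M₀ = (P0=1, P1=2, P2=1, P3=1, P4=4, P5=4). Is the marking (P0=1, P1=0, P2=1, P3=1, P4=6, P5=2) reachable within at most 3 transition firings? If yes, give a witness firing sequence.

step 1: fire α:  (P0=1, P1=2, P2=1, P3=1, P4=4, P5=4) → (P0=1, P1=1, P2=1, P3=1, P4=5, P5=3)
step 2: fire α:  (P0=1, P1=1, P2=1, P3=1, P4=5, P5=3) → (P0=1, P1=0, P2=1, P3=1, P4=6, P5=2)

YES — reachable via ⟨α, α⟩ (2 firings)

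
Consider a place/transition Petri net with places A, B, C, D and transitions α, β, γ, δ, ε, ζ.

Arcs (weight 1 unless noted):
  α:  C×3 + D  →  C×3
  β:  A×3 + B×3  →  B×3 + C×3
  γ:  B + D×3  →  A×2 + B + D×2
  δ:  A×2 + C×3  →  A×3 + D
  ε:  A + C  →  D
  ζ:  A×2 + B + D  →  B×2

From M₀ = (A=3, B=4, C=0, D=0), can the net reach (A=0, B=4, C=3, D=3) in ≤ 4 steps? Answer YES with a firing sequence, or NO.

NO — not reachable within 4 firings

depth 0: 1 marking
depth 1: 2 markings reached so far
depth 2: 2 markings reached so far
(frontier empty at depth 2; search complete)
target is not among the 2 markings reachable within 4 steps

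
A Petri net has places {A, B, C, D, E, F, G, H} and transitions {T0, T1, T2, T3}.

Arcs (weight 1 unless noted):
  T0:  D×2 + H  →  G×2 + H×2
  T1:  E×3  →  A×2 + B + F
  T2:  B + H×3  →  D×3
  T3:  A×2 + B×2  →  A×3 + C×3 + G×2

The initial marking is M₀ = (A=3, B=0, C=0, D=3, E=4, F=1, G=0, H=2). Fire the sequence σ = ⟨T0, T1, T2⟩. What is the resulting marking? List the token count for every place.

(A=5, B=0, C=0, D=4, E=1, F=2, G=2, H=0)

step 1: fire T0:  (A=3, B=0, C=0, D=3, E=4, F=1, G=0, H=2) → (A=3, B=0, C=0, D=1, E=4, F=1, G=2, H=3)
step 2: fire T1:  (A=3, B=0, C=0, D=1, E=4, F=1, G=2, H=3) → (A=5, B=1, C=0, D=1, E=1, F=2, G=2, H=3)
step 3: fire T2:  (A=5, B=1, C=0, D=1, E=1, F=2, G=2, H=3) → (A=5, B=0, C=0, D=4, E=1, F=2, G=2, H=0)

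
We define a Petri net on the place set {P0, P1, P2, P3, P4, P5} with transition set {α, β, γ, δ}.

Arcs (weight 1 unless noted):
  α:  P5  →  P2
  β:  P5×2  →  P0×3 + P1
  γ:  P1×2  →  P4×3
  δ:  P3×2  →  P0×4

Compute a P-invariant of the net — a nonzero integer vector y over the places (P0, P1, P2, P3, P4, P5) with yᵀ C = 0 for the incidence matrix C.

Incidence matrix C (rows=places, cols=transitions):
        α    β    γ    δ
   P0   0    3    0    4
   P1   0    1   -2    0
   P2   1    0    0    0
   P3   0    0    0   -2
   P4   0    0    3    0
   P5  -1   -2    0    0

Candidate y = [1, -3, 0, 2, -2, 0]; check y·C column-wise:
  col α: 1·0 + -3·0 + 0·1 + 2·0 + -2·0 + 0·-1 = 0
  col β: 1·3 + -3·1 + 2·0 + -2·0 + 0·-2 = 0
  col γ: 1·0 + -3·-2 + 2·0 + -2·3 = 0
  col δ: 1·4 + -3·0 + 2·-2 + -2·0 = 0

y = (P0:1, P1:-3, P2:0, P3:2, P4:-2, P5:0)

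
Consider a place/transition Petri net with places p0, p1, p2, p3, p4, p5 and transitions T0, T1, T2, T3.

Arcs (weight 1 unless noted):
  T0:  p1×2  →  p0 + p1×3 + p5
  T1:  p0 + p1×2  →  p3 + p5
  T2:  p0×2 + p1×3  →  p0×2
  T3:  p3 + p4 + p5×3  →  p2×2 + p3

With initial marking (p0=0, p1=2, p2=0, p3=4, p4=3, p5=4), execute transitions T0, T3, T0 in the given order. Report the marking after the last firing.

(p0=2, p1=4, p2=2, p3=4, p4=2, p5=3)

step 1: fire T0:  (p0=0, p1=2, p2=0, p3=4, p4=3, p5=4) → (p0=1, p1=3, p2=0, p3=4, p4=3, p5=5)
step 2: fire T3:  (p0=1, p1=3, p2=0, p3=4, p4=3, p5=5) → (p0=1, p1=3, p2=2, p3=4, p4=2, p5=2)
step 3: fire T0:  (p0=1, p1=3, p2=2, p3=4, p4=2, p5=2) → (p0=2, p1=4, p2=2, p3=4, p4=2, p5=3)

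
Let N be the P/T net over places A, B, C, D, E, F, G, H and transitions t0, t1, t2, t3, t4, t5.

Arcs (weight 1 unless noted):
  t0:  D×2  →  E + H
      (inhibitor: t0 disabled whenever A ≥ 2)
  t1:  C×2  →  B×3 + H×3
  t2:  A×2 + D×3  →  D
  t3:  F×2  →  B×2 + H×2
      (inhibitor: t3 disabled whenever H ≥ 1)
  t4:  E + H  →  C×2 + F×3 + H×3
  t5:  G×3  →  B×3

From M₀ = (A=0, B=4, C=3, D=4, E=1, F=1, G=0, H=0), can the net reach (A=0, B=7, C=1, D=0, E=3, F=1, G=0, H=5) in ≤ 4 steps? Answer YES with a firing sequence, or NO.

YES — reachable via ⟨t0, t0, t1⟩ (3 firings)

step 1: fire t0:  (A=0, B=4, C=3, D=4, E=1, F=1, G=0, H=0) → (A=0, B=4, C=3, D=2, E=2, F=1, G=0, H=1)
step 2: fire t0:  (A=0, B=4, C=3, D=2, E=2, F=1, G=0, H=1) → (A=0, B=4, C=3, D=0, E=3, F=1, G=0, H=2)
step 3: fire t1:  (A=0, B=4, C=3, D=0, E=3, F=1, G=0, H=2) → (A=0, B=7, C=1, D=0, E=3, F=1, G=0, H=5)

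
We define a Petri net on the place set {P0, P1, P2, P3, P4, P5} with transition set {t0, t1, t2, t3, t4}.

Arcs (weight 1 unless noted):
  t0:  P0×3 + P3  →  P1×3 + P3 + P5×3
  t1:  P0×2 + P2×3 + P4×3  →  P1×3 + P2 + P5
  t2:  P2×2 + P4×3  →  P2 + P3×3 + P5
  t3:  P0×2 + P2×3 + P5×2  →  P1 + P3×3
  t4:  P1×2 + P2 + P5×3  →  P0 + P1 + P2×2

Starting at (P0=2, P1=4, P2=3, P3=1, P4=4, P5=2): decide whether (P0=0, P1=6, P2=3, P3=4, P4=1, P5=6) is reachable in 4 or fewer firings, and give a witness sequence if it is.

depth 0: 1 marking
depth 1: 4 markings reached so far
depth 2: 6 markings reached so far
depth 3: 7 markings reached so far
depth 4: 8 markings reached so far
target is not among the 8 markings reachable within 4 steps

NO — not reachable within 4 firings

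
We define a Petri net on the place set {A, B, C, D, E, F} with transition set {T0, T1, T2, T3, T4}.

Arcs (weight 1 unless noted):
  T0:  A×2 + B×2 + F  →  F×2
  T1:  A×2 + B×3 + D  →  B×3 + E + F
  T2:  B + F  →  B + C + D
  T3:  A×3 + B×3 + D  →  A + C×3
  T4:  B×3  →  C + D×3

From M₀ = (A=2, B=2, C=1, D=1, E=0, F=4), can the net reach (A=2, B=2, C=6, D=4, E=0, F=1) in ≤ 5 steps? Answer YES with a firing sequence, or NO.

depth 0: 1 marking
depth 1: 3 markings reached so far
depth 2: 5 markings reached so far
depth 3: 7 markings reached so far
depth 4: 9 markings reached so far
depth 5: 9 markings reached so far
(frontier empty at depth 5; search complete)
target is not among the 9 markings reachable within 5 steps

NO — not reachable within 5 firings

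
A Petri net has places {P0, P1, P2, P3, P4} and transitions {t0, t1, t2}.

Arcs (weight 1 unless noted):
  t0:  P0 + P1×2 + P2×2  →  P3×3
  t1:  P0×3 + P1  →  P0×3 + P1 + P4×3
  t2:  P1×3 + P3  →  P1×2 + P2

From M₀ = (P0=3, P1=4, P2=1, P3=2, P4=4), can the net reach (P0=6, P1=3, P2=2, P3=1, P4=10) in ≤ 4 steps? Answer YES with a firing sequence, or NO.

depth 0: 1 marking
depth 1: 3 markings reached so far
depth 2: 7 markings reached so far
depth 3: 12 markings reached so far
depth 4: 17 markings reached so far
target is not among the 17 markings reachable within 4 steps

NO — not reachable within 4 firings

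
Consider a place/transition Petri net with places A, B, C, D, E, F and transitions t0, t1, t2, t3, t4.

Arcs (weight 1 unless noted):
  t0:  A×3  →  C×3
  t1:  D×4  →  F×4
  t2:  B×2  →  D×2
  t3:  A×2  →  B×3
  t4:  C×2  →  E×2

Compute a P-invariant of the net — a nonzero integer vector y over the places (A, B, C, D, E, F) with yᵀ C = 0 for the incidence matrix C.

y = (A:3, B:2, C:3, D:2, E:3, F:2)

Incidence matrix C (rows=places, cols=transitions):
       t0   t1   t2   t3   t4
    A  -3    0    0   -2    0
    B   0    0   -2    3    0
    C   3    0    0    0   -2
    D   0   -4    2    0    0
    E   0    0    0    0    2
    F   0    4    0    0    0

Candidate y = [3, 2, 3, 2, 3, 2]; check y·C column-wise:
  col t0: 3·-3 + 2·0 + 3·3 + 2·0 + 3·0 + 2·0 = 0
  col t1: 3·0 + 2·0 + 3·0 + 2·-4 + 3·0 + 2·4 = 0
  col t2: 3·0 + 2·-2 + 3·0 + 2·2 + 3·0 + 2·0 = 0
  col t3: 3·-2 + 2·3 + 3·0 + 2·0 + 3·0 + 2·0 = 0
  col t4: 3·0 + 2·0 + 3·-2 + 2·0 + 3·2 + 2·0 = 0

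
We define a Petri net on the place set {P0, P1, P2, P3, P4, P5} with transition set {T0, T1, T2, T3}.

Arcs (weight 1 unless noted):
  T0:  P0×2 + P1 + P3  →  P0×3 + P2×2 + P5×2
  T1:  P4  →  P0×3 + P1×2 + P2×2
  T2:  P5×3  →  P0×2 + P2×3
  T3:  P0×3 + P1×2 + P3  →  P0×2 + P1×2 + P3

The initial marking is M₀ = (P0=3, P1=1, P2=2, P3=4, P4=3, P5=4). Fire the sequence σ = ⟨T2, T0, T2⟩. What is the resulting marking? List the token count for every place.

(P0=8, P1=0, P2=10, P3=3, P4=3, P5=0)

step 1: fire T2:  (P0=3, P1=1, P2=2, P3=4, P4=3, P5=4) → (P0=5, P1=1, P2=5, P3=4, P4=3, P5=1)
step 2: fire T0:  (P0=5, P1=1, P2=5, P3=4, P4=3, P5=1) → (P0=6, P1=0, P2=7, P3=3, P4=3, P5=3)
step 3: fire T2:  (P0=6, P1=0, P2=7, P3=3, P4=3, P5=3) → (P0=8, P1=0, P2=10, P3=3, P4=3, P5=0)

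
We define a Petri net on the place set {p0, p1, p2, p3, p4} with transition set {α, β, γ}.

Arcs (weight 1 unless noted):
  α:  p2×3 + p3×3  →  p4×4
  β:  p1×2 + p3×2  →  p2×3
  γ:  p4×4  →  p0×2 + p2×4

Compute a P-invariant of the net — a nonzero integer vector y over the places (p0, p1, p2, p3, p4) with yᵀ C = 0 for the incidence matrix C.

y = (p0:4, p1:-5, p2:-2, p3:2, p4:0)

Incidence matrix C (rows=places, cols=transitions):
        α    β    γ
   p0   0    0    2
   p1   0   -2    0
   p2  -3    3    4
   p3  -3   -2    0
   p4   4    0   -4

Candidate y = [4, -5, -2, 2, 0]; check y·C column-wise:
  col α: 4·0 + -5·0 + -2·-3 + 2·-3 + 0·4 = 0
  col β: 4·0 + -5·-2 + -2·3 + 2·-2 = 0
  col γ: 4·2 + -5·0 + -2·4 + 2·0 + 0·-4 = 0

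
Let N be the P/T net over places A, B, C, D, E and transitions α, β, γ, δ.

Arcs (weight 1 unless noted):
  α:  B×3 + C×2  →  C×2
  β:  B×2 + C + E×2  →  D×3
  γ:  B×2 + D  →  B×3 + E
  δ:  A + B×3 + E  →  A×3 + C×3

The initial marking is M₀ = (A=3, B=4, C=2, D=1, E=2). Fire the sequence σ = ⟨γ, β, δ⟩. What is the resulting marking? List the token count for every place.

step 1: fire γ:  (A=3, B=4, C=2, D=1, E=2) → (A=3, B=5, C=2, D=0, E=3)
step 2: fire β:  (A=3, B=5, C=2, D=0, E=3) → (A=3, B=3, C=1, D=3, E=1)
step 3: fire δ:  (A=3, B=3, C=1, D=3, E=1) → (A=5, B=0, C=4, D=3, E=0)

(A=5, B=0, C=4, D=3, E=0)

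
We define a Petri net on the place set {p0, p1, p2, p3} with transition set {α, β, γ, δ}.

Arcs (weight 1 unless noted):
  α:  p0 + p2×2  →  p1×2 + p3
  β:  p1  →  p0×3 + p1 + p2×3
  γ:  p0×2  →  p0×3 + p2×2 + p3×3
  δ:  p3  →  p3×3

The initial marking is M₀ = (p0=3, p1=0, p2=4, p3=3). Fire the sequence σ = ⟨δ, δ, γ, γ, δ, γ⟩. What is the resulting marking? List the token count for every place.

step 1: fire δ:  (p0=3, p1=0, p2=4, p3=3) → (p0=3, p1=0, p2=4, p3=5)
step 2: fire δ:  (p0=3, p1=0, p2=4, p3=5) → (p0=3, p1=0, p2=4, p3=7)
step 3: fire γ:  (p0=3, p1=0, p2=4, p3=7) → (p0=4, p1=0, p2=6, p3=10)
step 4: fire γ:  (p0=4, p1=0, p2=6, p3=10) → (p0=5, p1=0, p2=8, p3=13)
step 5: fire δ:  (p0=5, p1=0, p2=8, p3=13) → (p0=5, p1=0, p2=8, p3=15)
step 6: fire γ:  (p0=5, p1=0, p2=8, p3=15) → (p0=6, p1=0, p2=10, p3=18)

(p0=6, p1=0, p2=10, p3=18)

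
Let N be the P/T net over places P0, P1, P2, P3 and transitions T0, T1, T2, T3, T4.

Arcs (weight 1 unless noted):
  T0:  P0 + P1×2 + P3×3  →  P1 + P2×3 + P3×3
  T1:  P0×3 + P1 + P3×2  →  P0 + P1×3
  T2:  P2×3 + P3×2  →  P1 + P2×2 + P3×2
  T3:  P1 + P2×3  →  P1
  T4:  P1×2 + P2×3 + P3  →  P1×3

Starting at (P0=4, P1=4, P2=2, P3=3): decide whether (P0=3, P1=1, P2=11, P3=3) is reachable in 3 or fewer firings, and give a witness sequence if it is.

depth 0: 1 marking
depth 1: 3 markings reached so far
depth 2: 8 markings reached so far
depth 3: 18 markings reached so far
target is not among the 18 markings reachable within 3 steps

NO — not reachable within 3 firings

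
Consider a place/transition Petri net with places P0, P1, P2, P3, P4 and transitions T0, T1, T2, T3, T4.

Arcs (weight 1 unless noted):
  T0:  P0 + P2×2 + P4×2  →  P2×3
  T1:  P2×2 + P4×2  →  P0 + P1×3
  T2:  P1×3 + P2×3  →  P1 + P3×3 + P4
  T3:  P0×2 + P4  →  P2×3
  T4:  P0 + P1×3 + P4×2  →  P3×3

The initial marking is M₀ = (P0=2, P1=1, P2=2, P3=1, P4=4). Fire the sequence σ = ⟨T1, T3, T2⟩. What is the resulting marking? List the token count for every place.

(P0=1, P1=2, P2=0, P3=4, P4=2)

step 1: fire T1:  (P0=2, P1=1, P2=2, P3=1, P4=4) → (P0=3, P1=4, P2=0, P3=1, P4=2)
step 2: fire T3:  (P0=3, P1=4, P2=0, P3=1, P4=2) → (P0=1, P1=4, P2=3, P3=1, P4=1)
step 3: fire T2:  (P0=1, P1=4, P2=3, P3=1, P4=1) → (P0=1, P1=2, P2=0, P3=4, P4=2)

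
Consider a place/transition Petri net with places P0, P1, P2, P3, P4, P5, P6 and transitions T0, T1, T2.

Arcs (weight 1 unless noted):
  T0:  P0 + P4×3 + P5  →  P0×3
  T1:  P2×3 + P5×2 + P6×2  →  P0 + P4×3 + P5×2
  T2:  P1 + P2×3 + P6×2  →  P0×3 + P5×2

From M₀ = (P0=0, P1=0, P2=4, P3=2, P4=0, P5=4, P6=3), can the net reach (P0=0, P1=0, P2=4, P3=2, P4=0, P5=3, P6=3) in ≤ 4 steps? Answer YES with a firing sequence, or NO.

depth 0: 1 marking
depth 1: 2 markings reached so far
depth 2: 3 markings reached so far
depth 3: 3 markings reached so far
(frontier empty at depth 3; search complete)
target is not among the 3 markings reachable within 4 steps

NO — not reachable within 4 firings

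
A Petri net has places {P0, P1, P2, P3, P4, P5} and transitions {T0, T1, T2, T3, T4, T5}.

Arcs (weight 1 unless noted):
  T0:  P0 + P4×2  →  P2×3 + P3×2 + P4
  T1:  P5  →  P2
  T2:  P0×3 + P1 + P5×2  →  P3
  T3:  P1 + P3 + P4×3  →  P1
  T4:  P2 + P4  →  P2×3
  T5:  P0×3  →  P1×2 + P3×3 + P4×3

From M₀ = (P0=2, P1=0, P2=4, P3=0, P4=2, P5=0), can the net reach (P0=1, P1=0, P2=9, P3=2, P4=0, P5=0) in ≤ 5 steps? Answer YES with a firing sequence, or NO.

YES — reachable via ⟨T0, T4⟩ (2 firings)

step 1: fire T0:  (P0=2, P1=0, P2=4, P3=0, P4=2, P5=0) → (P0=1, P1=0, P2=7, P3=2, P4=1, P5=0)
step 2: fire T4:  (P0=1, P1=0, P2=7, P3=2, P4=1, P5=0) → (P0=1, P1=0, P2=9, P3=2, P4=0, P5=0)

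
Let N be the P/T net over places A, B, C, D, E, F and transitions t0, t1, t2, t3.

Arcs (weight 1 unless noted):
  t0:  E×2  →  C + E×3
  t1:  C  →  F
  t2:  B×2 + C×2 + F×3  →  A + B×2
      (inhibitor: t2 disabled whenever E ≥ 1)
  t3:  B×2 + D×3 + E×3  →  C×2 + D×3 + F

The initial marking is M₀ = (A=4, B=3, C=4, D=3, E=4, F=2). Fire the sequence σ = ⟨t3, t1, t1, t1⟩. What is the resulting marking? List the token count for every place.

step 1: fire t3:  (A=4, B=3, C=4, D=3, E=4, F=2) → (A=4, B=1, C=6, D=3, E=1, F=3)
step 2: fire t1:  (A=4, B=1, C=6, D=3, E=1, F=3) → (A=4, B=1, C=5, D=3, E=1, F=4)
step 3: fire t1:  (A=4, B=1, C=5, D=3, E=1, F=4) → (A=4, B=1, C=4, D=3, E=1, F=5)
step 4: fire t1:  (A=4, B=1, C=4, D=3, E=1, F=5) → (A=4, B=1, C=3, D=3, E=1, F=6)

(A=4, B=1, C=3, D=3, E=1, F=6)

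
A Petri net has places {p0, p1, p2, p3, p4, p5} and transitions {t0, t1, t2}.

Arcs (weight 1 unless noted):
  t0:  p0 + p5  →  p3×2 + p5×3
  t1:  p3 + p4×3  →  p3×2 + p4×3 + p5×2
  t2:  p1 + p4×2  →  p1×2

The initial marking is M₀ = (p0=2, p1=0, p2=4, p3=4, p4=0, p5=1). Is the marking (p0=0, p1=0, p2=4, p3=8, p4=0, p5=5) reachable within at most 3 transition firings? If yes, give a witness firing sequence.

step 1: fire t0:  (p0=2, p1=0, p2=4, p3=4, p4=0, p5=1) → (p0=1, p1=0, p2=4, p3=6, p4=0, p5=3)
step 2: fire t0:  (p0=1, p1=0, p2=4, p3=6, p4=0, p5=3) → (p0=0, p1=0, p2=4, p3=8, p4=0, p5=5)

YES — reachable via ⟨t0, t0⟩ (2 firings)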